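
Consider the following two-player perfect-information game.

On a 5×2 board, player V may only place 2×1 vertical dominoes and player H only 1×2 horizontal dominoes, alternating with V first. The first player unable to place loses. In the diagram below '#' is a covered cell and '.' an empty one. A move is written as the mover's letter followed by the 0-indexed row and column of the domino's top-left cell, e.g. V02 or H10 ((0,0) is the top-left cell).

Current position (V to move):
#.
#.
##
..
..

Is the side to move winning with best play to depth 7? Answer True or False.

V winning at [#./#./##/../..]: True

p1 V@[#./#./##/../..]: V01[##/##/##/../..]-1 V30[#./#./##/#./#.]+1* V31[#./#./##/.#/.#]+1
p2 H@[#./#./##/#./#.] terminal -1; root [#./#./##/../..] d7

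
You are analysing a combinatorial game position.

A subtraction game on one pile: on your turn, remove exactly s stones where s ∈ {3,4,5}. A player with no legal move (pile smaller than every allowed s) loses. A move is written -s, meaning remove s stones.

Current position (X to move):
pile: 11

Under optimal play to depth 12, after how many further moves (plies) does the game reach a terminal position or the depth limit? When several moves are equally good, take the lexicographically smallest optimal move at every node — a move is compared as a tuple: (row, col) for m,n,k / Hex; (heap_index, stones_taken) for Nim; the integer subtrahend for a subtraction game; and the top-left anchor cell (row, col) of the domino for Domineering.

ply 1, X at 11 | -3=+1→8*; -4=-1→7; -5=-1→6
ply 2, O at 8 | -3=-1→5*; -4=-1→4; -5=-1→3
ply 3, X at 5 | -3=+1→2*; -4=+1→1; -5=+1→0
ply 4: 2 is terminal -1 (O); from 11 depth 12

PV length from [11]: 3 plies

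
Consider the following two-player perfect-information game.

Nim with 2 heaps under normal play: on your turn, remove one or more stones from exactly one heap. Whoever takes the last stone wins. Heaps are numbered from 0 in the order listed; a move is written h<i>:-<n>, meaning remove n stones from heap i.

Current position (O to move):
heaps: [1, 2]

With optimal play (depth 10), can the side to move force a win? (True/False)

p1 O@[(1,2)]: h0:-1[(0,2)]-1 h1:-1[(1,1)]+1* h1:-2[(1,0)]-1
p2 X@[(1,1)]: h0:-1[(0,1)]-1* h1:-1[(1,0)]-1
p3 O@[(0,1)]: h1:-1[(0,0)]+1*
p4 X@[(0,0)] terminal -1; root [(1,2)] d10

O winning at [(1,2)]: True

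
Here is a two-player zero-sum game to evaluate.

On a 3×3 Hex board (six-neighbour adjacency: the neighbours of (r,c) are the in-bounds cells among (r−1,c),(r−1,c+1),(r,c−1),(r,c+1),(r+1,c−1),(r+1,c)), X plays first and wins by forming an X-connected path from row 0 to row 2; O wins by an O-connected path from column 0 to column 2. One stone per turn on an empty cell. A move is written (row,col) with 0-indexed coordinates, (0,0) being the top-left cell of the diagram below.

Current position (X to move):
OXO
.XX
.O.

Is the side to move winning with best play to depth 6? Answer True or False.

X winning at [OXO/.XX/.O.]: True

[OXO/.XX/.O.] X move#1: (1,0):+1/OXO/XXX/.O.*, (2,0):+1/OXO/.XX/XO., (2,2):+1/OXO/.XX/.OX
[OXO/XXX/.O.] O move#2: (2,0):-1/OXO/XXX/OO.*, (2,2):-1/OXO/XXX/.OO
[OXO/XXX/OO.] X move#3: (2,2):+1/OXO/XXX/OOX*
[OXO/XXX/OOX] end (terminal -1, O#4); searched OXO/.XX/.O. to 6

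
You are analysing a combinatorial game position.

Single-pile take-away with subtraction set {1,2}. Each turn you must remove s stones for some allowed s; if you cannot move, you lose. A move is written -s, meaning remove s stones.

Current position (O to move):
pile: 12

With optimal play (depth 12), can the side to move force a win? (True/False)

O winning at [12]: False

ply 1, O at 12 | -1=-1→11*; -2=-1→10
ply 2, X at 11 | -1=-1→10; -2=+1→9*
ply 3, O at 9 | -1=-1→8*; -2=-1→7
ply 4, X at 8 | -1=-1→7; -2=+1→6*
ply 5, O at 6 | -1=-1→5*; -2=-1→4
ply 6, X at 5 | -1=-1→4; -2=+1→3*
ply 7, O at 3 | -1=-1→2*; -2=-1→1
ply 8, X at 2 | -1=-1→1; -2=+1→0*
ply 9: 0 is terminal -1 (O); from 12 depth 12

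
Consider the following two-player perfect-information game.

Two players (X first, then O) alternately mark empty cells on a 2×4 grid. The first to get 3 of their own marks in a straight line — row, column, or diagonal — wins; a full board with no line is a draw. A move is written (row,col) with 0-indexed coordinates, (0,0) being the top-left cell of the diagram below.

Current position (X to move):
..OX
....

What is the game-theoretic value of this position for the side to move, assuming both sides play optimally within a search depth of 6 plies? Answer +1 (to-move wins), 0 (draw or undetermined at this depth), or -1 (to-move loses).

ply 1, X at ..OX/.... | (0,0)=+0→X.OX/....*; (0,1)=+0→.XOX/....; (1,0)=+0→..OX/X...; (1,1)=+0→..OX/.X..; (1,2)=+0→..OX/..X.; (1,3)=+0→..OX/...X
ply 2, O at X.OX/.... | (0,1)=+0→XOOX/....*; (1,0)=+0→X.OX/O...; (1,1)=+0→X.OX/.O..; (1,2)=+0→X.OX/..O.; (1,3)=+0→X.OX/...O
ply 3, X at XOOX/.... | (1,0)=+0→XOOX/X...*; (1,1)=+0→XOOX/.X..; (1,2)=+0→XOOX/..X.; (1,3)=+0→XOOX/...X
ply 4, O at XOOX/X... | (1,1)=+0→XOOX/XO..*; (1,2)=+0→XOOX/X.O.; (1,3)=+0→XOOX/X..O
ply 5, X at XOOX/XO.. | (1,2)=+0→XOOX/XOX.*; (1,3)=+0→XOOX/XO.X
ply 6, O at XOOX/XOX. | (1,3)=+0→XOOX/XOXO*
ply 7: XOOX/XOXO is terminal +0 (X); from ..OX/.... depth 6

value(..OX/...., X) = 0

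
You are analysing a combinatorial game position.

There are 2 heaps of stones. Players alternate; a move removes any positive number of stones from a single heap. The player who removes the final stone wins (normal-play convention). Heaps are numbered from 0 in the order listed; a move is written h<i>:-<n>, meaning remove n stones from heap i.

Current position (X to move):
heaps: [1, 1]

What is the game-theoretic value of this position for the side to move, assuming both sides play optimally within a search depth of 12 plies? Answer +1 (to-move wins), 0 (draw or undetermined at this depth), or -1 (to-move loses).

value((1,1), X) = -1

ply 1, X at (1,1) | h0:-1=-1→(0,1)*; h1:-1=-1→(1,0)
ply 2, O at (0,1) | h1:-1=+1→(0,0)*
ply 3: (0,0) is terminal -1 (X); from (1,1) depth 12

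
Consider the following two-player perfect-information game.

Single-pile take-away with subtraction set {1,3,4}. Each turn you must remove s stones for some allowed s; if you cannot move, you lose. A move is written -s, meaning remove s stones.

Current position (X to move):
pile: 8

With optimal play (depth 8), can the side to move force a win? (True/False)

ply 1, X at 8 | -1=+1→7*; -3=-1→5; -4=-1→4
ply 2, O at 7 | -1=-1→6*; -3=-1→4; -4=-1→3
ply 3, X at 6 | -1=-1→5; -3=-1→3; -4=+1→2*
ply 4, O at 2 | -1=-1→1*
ply 5, X at 1 | -1=+1→0*
ply 6: 0 is terminal -1 (O); from 8 depth 8

X winning at [8]: True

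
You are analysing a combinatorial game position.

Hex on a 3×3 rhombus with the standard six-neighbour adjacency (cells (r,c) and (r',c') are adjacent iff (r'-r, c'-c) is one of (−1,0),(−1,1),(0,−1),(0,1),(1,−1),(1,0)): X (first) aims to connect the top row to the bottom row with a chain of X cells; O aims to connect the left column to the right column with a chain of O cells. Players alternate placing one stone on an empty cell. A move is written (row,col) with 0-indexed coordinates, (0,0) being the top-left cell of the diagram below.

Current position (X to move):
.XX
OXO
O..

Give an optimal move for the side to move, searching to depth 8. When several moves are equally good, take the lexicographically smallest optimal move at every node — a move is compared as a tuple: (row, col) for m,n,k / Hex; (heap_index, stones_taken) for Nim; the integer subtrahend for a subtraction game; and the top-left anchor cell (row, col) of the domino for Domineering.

X's best at [.XX/OXO/O..]: (2,1)

[.XX/OXO/O..] X move#1: (0,0):-1/XXX/OXO/O.., (2,1):+1/.XX/OXO/OX.*, (2,2):-1/.XX/OXO/O.X
[.XX/OXO/OX.] end (terminal -1, O#2); searched .XX/OXO/O.. to 8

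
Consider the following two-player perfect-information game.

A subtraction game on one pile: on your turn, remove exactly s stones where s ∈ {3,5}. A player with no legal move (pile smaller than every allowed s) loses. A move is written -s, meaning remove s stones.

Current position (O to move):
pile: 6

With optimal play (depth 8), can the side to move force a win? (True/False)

[6] O move#1: -3:-1/3, -5:+1/1*
[1] end (terminal -1, X#2); searched 6 to 8

O winning at [6]: True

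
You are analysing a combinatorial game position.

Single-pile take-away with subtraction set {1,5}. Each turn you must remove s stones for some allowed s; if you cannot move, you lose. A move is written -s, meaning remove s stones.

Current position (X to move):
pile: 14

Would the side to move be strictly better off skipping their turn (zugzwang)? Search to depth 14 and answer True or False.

[14] X move#1: -1:-1/13*, -5:-1/9
[13] O move#2: -1:+1/12*, -5:+1/8
[12] X move#3: -1:-1/11*, -5:-1/7
[11] O move#4: -1:+1/10*, -5:+1/6
[10] X move#5: -1:-1/9*, -5:-1/5
[9] O move#6: -1:+1/8*, -5:+1/4
[8] X move#7: -1:-1/7*, -5:-1/3
[7] O move#8: -1:+1/6*, -5:+1/2
[6] X move#9: -1:-1/5*, -5:-1/1
[5] O move#10: -1:+1/4*, -5:+1/0
[4] X move#11: -1:-1/3*
[3] O move#12: -1:+1/2*
[2] X move#13: -1:-1/1*
[1] O move#14: -1:+1/0*
[0] end (terminal -1, X#15); searched 14 to 14
suppose X passes — search the same position with O to move:
pass> [14] O move#1: -1:-1/13*, -5:-1/9
pass> [13] X move#2: -1:+1/12*, -5:+1/8
pass> [12] O move#3: -1:-1/11*, -5:-1/7
pass> [11] X move#4: -1:+1/10*, -5:+1/6
pass> [10] O move#5: -1:-1/9*, -5:-1/5
pass> [9] X move#6: -1:+1/8*, -5:+1/4
pass> [8] O move#7: -1:-1/7*, -5:-1/3
pass> [7] X move#8: -1:+1/6*, -5:+1/2
pass> [6] O move#9: -1:-1/5*, -5:-1/1
pass> [5] X move#10: -1:+1/4*, -5:+1/0
pass> [4] O move#11: -1:-1/3*
pass> [3] X move#12: -1:+1/2*
pass> [2] O move#13: -1:-1/1*
pass> [1] X move#14: -1:+1/0*
pass> [0] end (terminal -1, O#15); searched 14 to 14
for X: play -1, pass +1

zugzwang(14, X) = True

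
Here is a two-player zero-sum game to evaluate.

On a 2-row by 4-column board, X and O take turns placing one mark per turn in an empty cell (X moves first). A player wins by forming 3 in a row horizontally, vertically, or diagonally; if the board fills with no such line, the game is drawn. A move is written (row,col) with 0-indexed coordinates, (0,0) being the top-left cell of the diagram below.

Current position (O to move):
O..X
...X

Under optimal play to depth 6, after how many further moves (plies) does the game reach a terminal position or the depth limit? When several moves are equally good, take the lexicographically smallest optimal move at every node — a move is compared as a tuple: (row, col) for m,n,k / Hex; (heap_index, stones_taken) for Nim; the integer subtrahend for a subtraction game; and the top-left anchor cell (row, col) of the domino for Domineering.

PV length from [O..X/...X]: 5 plies

[O..X/...X] O move#1: (0,1):+0/OO.X/...X*, (0,2):+0/O.OX/...X, (1,0):+0/O..X/O..X, (1,1):+0/O..X/.O.X, (1,2):+0/O..X/..OX
[OO.X/...X] X move#2: (0,2):+0/OOXX/...X*, (1,0):-1/OO.X/X..X, (1,1):-1/OO.X/.X.X, (1,2):-1/OO.X/..XX
[OOXX/...X] O move#3: (1,0):+0/OOXX/O..X*, (1,1):+0/OOXX/.O.X, (1,2):+0/OOXX/..OX
[OOXX/O..X] X move#4: (1,1):+0/OOXX/OX.X*, (1,2):+0/OOXX/O.XX
[OOXX/OX.X] O move#5: (1,2):+0/OOXX/OXOX*
[OOXX/OXOX] end (terminal +0, X#6); searched O..X/...X to 6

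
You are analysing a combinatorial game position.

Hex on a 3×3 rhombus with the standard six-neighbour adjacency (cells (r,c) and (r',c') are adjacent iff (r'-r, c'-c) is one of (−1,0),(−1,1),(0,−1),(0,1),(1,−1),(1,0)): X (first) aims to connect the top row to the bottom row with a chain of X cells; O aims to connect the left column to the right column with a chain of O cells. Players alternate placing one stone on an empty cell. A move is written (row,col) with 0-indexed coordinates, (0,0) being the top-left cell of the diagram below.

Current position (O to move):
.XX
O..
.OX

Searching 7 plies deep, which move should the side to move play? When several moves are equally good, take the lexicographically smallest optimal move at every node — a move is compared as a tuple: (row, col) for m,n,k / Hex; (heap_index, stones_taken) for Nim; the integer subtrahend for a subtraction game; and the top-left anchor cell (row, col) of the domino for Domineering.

O's best at [.XX/O../.OX]: (1,2)

[.XX/O../.OX] O move#1: (0,0):-1/OXX/O../.OX, (1,1):-1/.XX/OO./.OX, (1,2):+1/.XX/O.O/.OX*, (2,0):-1/.XX/O../OOX
[.XX/O.O/.OX] X move#2: (0,0):-1/XXX/O.O/.OX*, (1,1):-1/.XX/OXO/.OX, (2,0):-1/.XX/O.O/XOX
[XXX/O.O/.OX] O move#3: (1,1):+1/XXX/OOO/.OX*, (2,0):+1/XXX/O.O/OOX
[XXX/OOO/.OX] end (terminal -1, X#4); searched .XX/O../.OX to 7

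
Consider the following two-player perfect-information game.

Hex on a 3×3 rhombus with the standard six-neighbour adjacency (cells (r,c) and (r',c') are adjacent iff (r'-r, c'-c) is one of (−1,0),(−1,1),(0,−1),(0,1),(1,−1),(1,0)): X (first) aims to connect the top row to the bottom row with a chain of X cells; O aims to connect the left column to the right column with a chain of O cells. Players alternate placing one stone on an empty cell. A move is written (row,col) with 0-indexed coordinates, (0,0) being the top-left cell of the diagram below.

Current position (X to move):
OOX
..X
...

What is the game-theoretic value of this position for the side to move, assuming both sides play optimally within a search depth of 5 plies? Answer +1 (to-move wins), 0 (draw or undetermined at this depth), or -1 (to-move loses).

value(OOX/..X/..., X) = +1

p1 X@[OOX/..X/...]: (1,0)[OOX/X.X/...]+1* (1,1)[OOX/.XX/...]+1 (2,0)[OOX/..X/X..]+1 (2,1)[OOX/..X/.X.]+1 (2,2)[OOX/..X/..X]+1
p2 O@[OOX/X.X/...]: (1,1)[OOX/XOX/...]-1* (2,0)[OOX/X.X/O..]-1 (2,1)[OOX/X.X/.O.]-1 (2,2)[OOX/X.X/..O]-1
p3 X@[OOX/XOX/...]: (2,0)[OOX/XOX/X..]+1* (2,1)[OOX/XOX/.X.]+1 (2,2)[OOX/XOX/..X]+1
p4 O@[OOX/XOX/X..]: (2,1)[OOX/XOX/XO.]-1* (2,2)[OOX/XOX/X.O]-1
p5 X@[OOX/XOX/XO.]: (2,2)[OOX/XOX/XOX]+1*
p6 O@[OOX/XOX/XOX] terminal -1; root [OOX/..X/...] d5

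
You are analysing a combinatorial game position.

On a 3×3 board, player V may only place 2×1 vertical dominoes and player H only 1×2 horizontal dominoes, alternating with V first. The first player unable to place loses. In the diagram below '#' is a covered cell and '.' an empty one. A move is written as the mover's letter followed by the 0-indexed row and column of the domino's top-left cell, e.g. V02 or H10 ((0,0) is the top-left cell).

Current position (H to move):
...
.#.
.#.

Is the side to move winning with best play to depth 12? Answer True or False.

p1 H@[.../.#./.#.]: H00[##./.#./.#.]-1* H01[.##/.#./.#.]-1
p2 V@[##./.#./.#.]: V02[###/.##/.#.]+1* V10[##./##./##.]+1 V12[##./.##/.##]+1
p3 H@[###/.##/.#.] terminal -1; root [.../.#./.#.] d12

H winning at [.../.#./.#.]: False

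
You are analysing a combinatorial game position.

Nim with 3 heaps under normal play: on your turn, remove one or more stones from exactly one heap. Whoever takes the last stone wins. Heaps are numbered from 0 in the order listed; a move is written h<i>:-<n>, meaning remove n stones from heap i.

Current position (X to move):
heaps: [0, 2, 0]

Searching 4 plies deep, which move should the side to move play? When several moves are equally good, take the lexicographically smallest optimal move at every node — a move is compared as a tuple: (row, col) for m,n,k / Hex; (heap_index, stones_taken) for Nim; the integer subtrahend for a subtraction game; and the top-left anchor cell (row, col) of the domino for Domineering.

X's best at [(0,2,0)]: h1:-2

[(0,2,0)] X move#1: h1:-1:-1/(0,1,0), h1:-2:+1/(0,0,0)*
[(0,0,0)] end (terminal -1, O#2); searched (0,2,0) to 4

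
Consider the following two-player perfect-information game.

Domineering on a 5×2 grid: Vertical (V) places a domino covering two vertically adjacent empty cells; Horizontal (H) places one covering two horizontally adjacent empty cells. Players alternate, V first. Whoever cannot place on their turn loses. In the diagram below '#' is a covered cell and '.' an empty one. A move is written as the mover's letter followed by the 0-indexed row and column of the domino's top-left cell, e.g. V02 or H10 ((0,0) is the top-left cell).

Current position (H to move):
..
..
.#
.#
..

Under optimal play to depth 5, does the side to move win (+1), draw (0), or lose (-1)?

value(../../.#/.#/.., H) = +1

ply 1, H at ../../.#/.#/.. | H00=+1→##/../.#/.#/..*; H10=+1→../##/.#/.#/..; H40=-1→../../.#/.#/##
ply 2, V at ##/../.#/.#/.. | V10=-1→##/#./##/.#/..*; V20=-1→##/../##/##/..; V30=-1→##/../.#/##/#.
ply 3, H at ##/#./##/.#/.. | H40=+1→##/#./##/.#/##*
ply 4: ##/#./##/.#/## is terminal -1 (V); from ../../.#/.#/.. depth 5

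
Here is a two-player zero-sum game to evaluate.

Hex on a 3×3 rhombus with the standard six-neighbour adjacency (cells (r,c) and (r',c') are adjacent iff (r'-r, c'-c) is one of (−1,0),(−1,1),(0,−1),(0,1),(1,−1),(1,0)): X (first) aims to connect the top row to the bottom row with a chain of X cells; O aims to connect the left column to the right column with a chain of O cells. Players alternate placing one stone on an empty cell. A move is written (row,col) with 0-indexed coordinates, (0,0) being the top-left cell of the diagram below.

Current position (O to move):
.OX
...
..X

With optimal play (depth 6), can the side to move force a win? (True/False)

O winning at [.OX/.../..X]: False

[.OX/.../..X] O move#1: (0,0):-1/OOX/.../..X*, (1,0):-1/.OX/O../..X, (1,1):-1/.OX/.O./..X, (1,2):-1/.OX/..O/..X, (2,0):-1/.OX/.../O.X, (2,1):-1/.OX/.../.OX
[OOX/.../..X] X move#2: (1,0):+1/OOX/X../..X*, (1,1):+1/OOX/.X./..X, (1,2):+1/OOX/..X/..X, (2,0):+1/OOX/.../X.X, (2,1):+1/OOX/.../.XX
[OOX/X../..X] O move#3: (1,1):-1/OOX/XO./..X*, (1,2):-1/OOX/X.O/..X, (2,0):-1/OOX/X../O.X, (2,1):-1/OOX/X../.OX
[OOX/XO./..X] X move#4: (1,2):+1/OOX/XOX/..X*, (2,0):-1/OOX/XO./X.X, (2,1):-1/OOX/XO./.XX
[OOX/XOX/..X] end (terminal -1, O#5); searched .OX/.../..X to 6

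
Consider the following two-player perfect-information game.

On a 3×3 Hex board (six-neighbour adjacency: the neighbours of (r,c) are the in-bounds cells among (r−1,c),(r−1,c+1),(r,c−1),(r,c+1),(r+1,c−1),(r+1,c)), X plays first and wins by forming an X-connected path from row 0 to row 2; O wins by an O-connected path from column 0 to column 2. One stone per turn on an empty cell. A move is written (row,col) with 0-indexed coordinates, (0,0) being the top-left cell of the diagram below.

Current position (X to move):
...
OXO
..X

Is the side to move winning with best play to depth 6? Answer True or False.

X winning at [.../OXO/..X]: True

p1 X@[.../OXO/..X]: (0,0)[X../OXO/..X]+1* (0,1)[.X./OXO/..X]+1 (0,2)[..X/OXO/..X]+1 (2,0)[.../OXO/X.X]+1 (2,1)[.../OXO/.XX]+1
p2 O@[X../OXO/..X]: (0,1)[XO./OXO/..X]-1* (0,2)[X.O/OXO/..X]-1 (2,0)[X../OXO/O.X]-1 (2,1)[X../OXO/.OX]-1
p3 X@[XO./OXO/..X]: (0,2)[XOX/OXO/..X]+1* (2,0)[XO./OXO/X.X]-1 (2,1)[XO./OXO/.XX]-1
p4 O@[XOX/OXO/..X]: (2,0)[XOX/OXO/O.X]-1* (2,1)[XOX/OXO/.OX]-1
p5 X@[XOX/OXO/O.X]: (2,1)[XOX/OXO/OXX]+1*
p6 O@[XOX/OXO/OXX] terminal -1; root [.../OXO/..X] d6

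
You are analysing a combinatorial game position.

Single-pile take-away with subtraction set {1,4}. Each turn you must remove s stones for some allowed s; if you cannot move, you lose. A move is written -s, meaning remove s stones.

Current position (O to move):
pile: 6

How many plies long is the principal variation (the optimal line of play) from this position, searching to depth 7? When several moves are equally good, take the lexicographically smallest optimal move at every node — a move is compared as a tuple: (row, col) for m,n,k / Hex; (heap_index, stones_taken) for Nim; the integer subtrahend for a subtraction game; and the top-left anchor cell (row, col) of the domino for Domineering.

PV length from [6]: 3 plies

p1 O@[6]: -1[5]+1* -4[2]+1
p2 X@[5]: -1[4]-1* -4[1]-1
p3 O@[4]: -1[3]-1 -4[0]+1*
p4 X@[0] terminal -1; root [6] d7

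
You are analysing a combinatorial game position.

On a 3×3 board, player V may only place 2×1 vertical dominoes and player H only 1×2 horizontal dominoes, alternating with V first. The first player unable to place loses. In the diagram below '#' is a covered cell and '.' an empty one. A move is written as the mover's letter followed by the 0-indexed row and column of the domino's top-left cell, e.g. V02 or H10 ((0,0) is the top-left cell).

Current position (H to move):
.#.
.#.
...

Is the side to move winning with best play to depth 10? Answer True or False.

H winning at [.#./.#./...]: False

p1 H@[.#./.#./...]: H20[.#./.#./##.]-1* H21[.#./.#./.##]-1
p2 V@[.#./.#./##.]: V00[##./##./##.]+1* V02[.##/.##/##.]+1 V12[.#./.##/###]+1
p3 H@[##./##./##.] terminal -1; root [.#./.#./...] d10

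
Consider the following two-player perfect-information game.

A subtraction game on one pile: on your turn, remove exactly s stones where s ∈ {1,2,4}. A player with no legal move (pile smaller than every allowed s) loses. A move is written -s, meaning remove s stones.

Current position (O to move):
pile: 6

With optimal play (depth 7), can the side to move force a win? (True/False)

ply 1, O at 6 | -1=-1→5*; -2=-1→4; -4=-1→2
ply 2, X at 5 | -1=-1→4; -2=+1→3*; -4=-1→1
ply 3, O at 3 | -1=-1→2*; -2=-1→1
ply 4, X at 2 | -1=-1→1; -2=+1→0*
ply 5: 0 is terminal -1 (O); from 6 depth 7

O winning at [6]: False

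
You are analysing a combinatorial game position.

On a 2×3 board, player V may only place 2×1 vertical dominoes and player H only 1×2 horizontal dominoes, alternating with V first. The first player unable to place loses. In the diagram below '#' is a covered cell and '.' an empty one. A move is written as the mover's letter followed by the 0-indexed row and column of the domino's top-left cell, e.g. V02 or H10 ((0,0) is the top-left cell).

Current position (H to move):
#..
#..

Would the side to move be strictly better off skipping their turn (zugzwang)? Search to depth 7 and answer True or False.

[#../#..] H move#1: H01:+1/###/#..*, H11:+1/#../###
[###/#..] end (terminal -1, V#2); searched #../#.. to 7
suppose H passes — search the same position with V to move:
pass> [#../#..] V move#1: V01:+1/##./##.*, V02:+1/#.#/#.#
pass> [##./##.] end (terminal -1, H#2); searched #../#.. to 7
for H: play +1, pass -1

zugzwang(#../#.., H) = False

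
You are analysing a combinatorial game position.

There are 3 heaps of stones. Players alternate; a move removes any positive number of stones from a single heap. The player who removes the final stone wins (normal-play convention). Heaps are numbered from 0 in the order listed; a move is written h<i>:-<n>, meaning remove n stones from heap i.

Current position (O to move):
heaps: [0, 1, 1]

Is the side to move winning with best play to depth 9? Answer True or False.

O winning at [(0,1,1)]: False

[(0,1,1)] O move#1: h1:-1:-1/(0,0,1)*, h2:-1:-1/(0,1,0)
[(0,0,1)] X move#2: h2:-1:+1/(0,0,0)*
[(0,0,0)] end (terminal -1, O#3); searched (0,1,1) to 9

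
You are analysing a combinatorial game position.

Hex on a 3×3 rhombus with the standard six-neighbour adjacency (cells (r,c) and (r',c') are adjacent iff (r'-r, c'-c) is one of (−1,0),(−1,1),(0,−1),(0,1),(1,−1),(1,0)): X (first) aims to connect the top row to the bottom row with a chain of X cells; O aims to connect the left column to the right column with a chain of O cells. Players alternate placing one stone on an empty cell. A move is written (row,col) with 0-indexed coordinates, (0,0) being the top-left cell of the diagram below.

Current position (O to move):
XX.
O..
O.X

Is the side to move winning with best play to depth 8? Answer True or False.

ply 1, O at XX./O../O.X | (0,2)=-1→XXO/O../O.X; (1,1)=+1→XX./OO./O.X*; (1,2)=+1→XX./O.O/O.X; (2,1)=-1→XX./O../OOX
ply 2, X at XX./OO./O.X | (0,2)=-1→XXX/OO./O.X*; (1,2)=-1→XX./OOX/O.X; (2,1)=-1→XX./OO./OXX
ply 3, O at XXX/OO./O.X | (1,2)=+1→XXX/OOO/O.X*; (2,1)=-1→XXX/OO./OOX
ply 4: XXX/OOO/O.X is terminal -1 (X); from XX./O../O.X depth 8

O winning at [XX./O../O.X]: True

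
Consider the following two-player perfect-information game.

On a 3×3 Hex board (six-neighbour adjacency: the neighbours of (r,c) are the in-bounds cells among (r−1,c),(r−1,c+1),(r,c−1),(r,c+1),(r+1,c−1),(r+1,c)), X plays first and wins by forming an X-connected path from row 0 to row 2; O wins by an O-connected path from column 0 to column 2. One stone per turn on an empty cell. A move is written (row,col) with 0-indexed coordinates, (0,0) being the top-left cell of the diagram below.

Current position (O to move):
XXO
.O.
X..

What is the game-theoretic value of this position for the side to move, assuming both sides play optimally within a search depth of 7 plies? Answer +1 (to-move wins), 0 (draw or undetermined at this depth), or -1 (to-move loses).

value(XXO/.O./X.., O) = +1

[XXO/.O./X..] O move#1: (1,0):+1/XXO/OO./X..*, (1,2):-1/XXO/.OO/X.., (2,1):-1/XXO/.O./XO., (2,2):-1/XXO/.O./X.O
[XXO/OO./X..] end (terminal -1, X#2); searched XXO/.O./X.. to 7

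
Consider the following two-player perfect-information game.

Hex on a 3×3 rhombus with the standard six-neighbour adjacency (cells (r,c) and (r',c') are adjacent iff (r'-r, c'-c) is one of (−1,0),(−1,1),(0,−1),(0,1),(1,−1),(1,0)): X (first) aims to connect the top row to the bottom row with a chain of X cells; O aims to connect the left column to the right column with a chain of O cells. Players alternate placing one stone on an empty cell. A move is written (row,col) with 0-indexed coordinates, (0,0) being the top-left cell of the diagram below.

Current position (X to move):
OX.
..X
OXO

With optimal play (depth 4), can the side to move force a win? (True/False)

ply 1, X at OX./..X/OXO | (0,2)=+1→OXX/..X/OXO*; (1,0)=+1→OX./X.X/OXO; (1,1)=+1→OX./.XX/OXO
ply 2: OXX/..X/OXO is terminal -1 (O); from OX./..X/OXO depth 4

X winning at [OX./..X/OXO]: True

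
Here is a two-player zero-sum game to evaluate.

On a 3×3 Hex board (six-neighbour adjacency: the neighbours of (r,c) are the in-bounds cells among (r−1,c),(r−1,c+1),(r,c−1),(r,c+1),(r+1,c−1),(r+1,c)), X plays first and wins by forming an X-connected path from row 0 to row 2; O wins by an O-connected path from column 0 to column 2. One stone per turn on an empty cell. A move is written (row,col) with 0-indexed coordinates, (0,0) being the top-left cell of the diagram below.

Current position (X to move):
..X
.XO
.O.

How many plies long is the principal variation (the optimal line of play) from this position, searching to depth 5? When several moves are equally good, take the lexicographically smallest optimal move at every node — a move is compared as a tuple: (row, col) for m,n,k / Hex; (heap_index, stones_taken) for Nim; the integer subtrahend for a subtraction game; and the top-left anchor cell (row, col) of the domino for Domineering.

ply 1, X at ..X/.XO/.O. | (0,0)=-1→X.X/.XO/.O.; (0,1)=-1→.XX/.XO/.O.; (1,0)=-1→..X/XXO/.O.; (2,0)=+1→..X/.XO/XO.*; (2,2)=-1→..X/.XO/.OX
ply 2: ..X/.XO/XO. is terminal -1 (O); from ..X/.XO/.O. depth 5

PV length from [..X/.XO/.O.]: 1 ply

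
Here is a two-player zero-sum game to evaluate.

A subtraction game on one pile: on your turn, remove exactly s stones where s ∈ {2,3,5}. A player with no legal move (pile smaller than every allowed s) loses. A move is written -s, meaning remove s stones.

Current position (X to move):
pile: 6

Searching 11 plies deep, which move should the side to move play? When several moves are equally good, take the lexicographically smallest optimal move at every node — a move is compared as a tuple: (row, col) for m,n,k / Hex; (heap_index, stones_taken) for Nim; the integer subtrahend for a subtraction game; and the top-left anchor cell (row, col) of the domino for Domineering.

X's best at [6]: -5

ply 1, X at 6 | -2=-1→4; -3=-1→3; -5=+1→1*
ply 2: 1 is terminal -1 (O); from 6 depth 11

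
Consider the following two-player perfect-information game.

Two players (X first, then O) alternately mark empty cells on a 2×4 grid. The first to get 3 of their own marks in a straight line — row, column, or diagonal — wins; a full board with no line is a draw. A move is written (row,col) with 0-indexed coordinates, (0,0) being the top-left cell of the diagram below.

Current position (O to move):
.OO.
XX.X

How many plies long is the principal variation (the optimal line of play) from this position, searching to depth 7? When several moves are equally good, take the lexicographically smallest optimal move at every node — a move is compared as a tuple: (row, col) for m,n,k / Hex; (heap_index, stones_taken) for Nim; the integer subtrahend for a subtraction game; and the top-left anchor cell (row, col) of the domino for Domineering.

p1 O@[.OO./XX.X]: (0,0)[OOO./XX.X]+1* (0,3)[.OOO/XX.X]+1 (1,2)[.OO./XXOX]+1
p2 X@[OOO./XX.X] terminal -1; root [.OO./XX.X] d7

PV length from [.OO./XX.X]: 1 ply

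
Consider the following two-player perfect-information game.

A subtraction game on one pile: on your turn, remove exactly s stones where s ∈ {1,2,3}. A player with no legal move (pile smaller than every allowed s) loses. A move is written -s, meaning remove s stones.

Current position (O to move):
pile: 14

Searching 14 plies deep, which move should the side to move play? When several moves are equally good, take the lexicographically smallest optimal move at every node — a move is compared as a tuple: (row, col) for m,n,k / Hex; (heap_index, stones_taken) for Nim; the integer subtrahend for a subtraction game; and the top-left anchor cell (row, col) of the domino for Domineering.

[14] O move#1: -1:-1/13, -2:+1/12*, -3:-1/11
[12] X move#2: -1:-1/11*, -2:-1/10, -3:-1/9
[11] O move#3: -1:-1/10, -2:-1/9, -3:+1/8*
[8] X move#4: -1:-1/7*, -2:-1/6, -3:-1/5
[7] O move#5: -1:-1/6, -2:-1/5, -3:+1/4*
[4] X move#6: -1:-1/3*, -2:-1/2, -3:-1/1
[3] O move#7: -1:-1/2, -2:-1/1, -3:+1/0*
[0] end (terminal -1, X#8); searched 14 to 14

O's best at [14]: -2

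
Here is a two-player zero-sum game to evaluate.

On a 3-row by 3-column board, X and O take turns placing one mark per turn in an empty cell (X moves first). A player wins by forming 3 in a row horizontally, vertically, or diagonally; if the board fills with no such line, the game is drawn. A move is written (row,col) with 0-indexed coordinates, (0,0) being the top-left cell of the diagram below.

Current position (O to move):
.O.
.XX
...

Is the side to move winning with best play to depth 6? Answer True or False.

O winning at [.O./.XX/...]: False

ply 1, O at .O./.XX/... | (0,0)=-1→OO./.XX/...*; (0,2)=-1→.OO/.XX/...; (1,0)=-1→.O./OXX/...; (2,0)=-1→.O./.XX/O..; (2,1)=-1→.O./.XX/.O.; (2,2)=-1→.O./.XX/..O
ply 2, X at OO./.XX/... | (0,2)=+1→OOX/.XX/...*; (1,0)=+1→OO./XXX/...; (2,0)=-1→OO./.XX/X..; (2,1)=-1→OO./.XX/.X.; (2,2)=-1→OO./.XX/..X
ply 3, O at OOX/.XX/... | (1,0)=-1→OOX/OXX/...*; (2,0)=-1→OOX/.XX/O..; (2,1)=-1→OOX/.XX/.O.; (2,2)=-1→OOX/.XX/..O
ply 4, X at OOX/OXX/... | (2,0)=+1→OOX/OXX/X..*; (2,1)=-1→OOX/OXX/.X.; (2,2)=+1→OOX/OXX/..X
ply 5: OOX/OXX/X.. is terminal -1 (O); from .O./.XX/... depth 6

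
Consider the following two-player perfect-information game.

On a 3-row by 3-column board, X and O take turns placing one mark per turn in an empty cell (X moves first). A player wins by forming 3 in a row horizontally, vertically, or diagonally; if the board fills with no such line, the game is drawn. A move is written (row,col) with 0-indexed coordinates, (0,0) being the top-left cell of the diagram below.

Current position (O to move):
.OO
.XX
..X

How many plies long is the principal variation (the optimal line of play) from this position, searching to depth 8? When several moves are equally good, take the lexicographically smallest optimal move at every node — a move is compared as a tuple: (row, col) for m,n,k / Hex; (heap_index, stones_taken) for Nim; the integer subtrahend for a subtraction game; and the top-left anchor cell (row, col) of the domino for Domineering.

ply 1, O at .OO/.XX/..X | (0,0)=+1→OOO/.XX/..X*; (1,0)=-1→.OO/OXX/..X; (2,0)=-1→.OO/.XX/O.X; (2,1)=-1→.OO/.XX/.OX
ply 2: OOO/.XX/..X is terminal -1 (X); from .OO/.XX/..X depth 8

PV length from [.OO/.XX/..X]: 1 ply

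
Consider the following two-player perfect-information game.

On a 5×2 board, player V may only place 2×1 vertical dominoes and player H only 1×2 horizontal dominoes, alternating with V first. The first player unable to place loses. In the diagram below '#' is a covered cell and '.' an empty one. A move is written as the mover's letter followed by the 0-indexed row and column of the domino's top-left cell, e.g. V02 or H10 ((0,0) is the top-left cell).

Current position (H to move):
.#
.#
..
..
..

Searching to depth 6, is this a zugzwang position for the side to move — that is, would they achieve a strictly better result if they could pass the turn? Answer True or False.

p1 H@[.#/.#/../../..]: H20[.#/.#/##/../..]-1 H30[.#/.#/../##/..]+1* H40[.#/.#/../../##]-1
p2 V@[.#/.#/../##/..]: V00[##/##/../##/..]-1* V10[.#/##/#./##/..]-1
p3 H@[##/##/../##/..]: H20[##/##/##/##/..]+1* H40[##/##/../##/##]+1
p4 V@[##/##/##/##/..] terminal -1; root [.#/.#/../../..] d6
pass branch (V moves first from the same position):
  | p1 V@[.#/.#/../../..]: V00[##/##/../../..]-1 V10[.#/##/#./../..]-1 V20[.#/.#/#./#./..]+1* V21[.#/.#/.#/.#/..]+1 V30[.#/.#/../#./#.]+1 V31[.#/.#/../.#/.#]+1
  | p2 H@[.#/.#/#./#./..]: H40[.#/.#/#./#./##]-1*
  | p3 V@[.#/.#/#./#./##]: V00[##/##/#./#./##]+1* V21[.#/.#/##/##/##]+1
  | p4 H@[##/##/#./#./##] terminal -1; root [.#/.#/../../..] d6
H moving scores +1; H passing scores -1

zugzwang(.#/.#/../../.., H) = False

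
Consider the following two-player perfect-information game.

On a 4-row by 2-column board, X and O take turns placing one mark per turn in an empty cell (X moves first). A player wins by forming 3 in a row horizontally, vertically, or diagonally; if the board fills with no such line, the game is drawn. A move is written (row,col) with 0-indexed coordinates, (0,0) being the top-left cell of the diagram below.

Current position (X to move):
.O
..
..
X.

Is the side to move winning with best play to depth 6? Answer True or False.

p1 X@[.O/../../X.]: (0,0)[XO/../../X.]+0* (1,0)[.O/X./../X.]+0 (1,1)[.O/.X/../X.]+0 (2,0)[.O/../X./X.]+0 (2,1)[.O/../.X/X.]+0 (3,1)[.O/../../XX]+0
p2 O@[XO/../../X.]: (1,0)[XO/O./../X.]+0* (1,1)[XO/.O/../X.]+0 (2,0)[XO/../O./X.]+0 (2,1)[XO/../.O/X.]+0 (3,1)[XO/../../XO]+0
p3 X@[XO/O./../X.]: (1,1)[XO/OX/../X.]+0* (2,0)[XO/O./X./X.]+0 (2,1)[XO/O./.X/X.]+0 (3,1)[XO/O./../XX]+0
p4 O@[XO/OX/../X.]: (2,0)[XO/OX/O./X.]+0* (2,1)[XO/OX/.O/X.]+0 (3,1)[XO/OX/../XO]+0
p5 X@[XO/OX/O./X.]: (2,1)[XO/OX/OX/X.]+0* (3,1)[XO/OX/O./XX]+0
p6 O@[XO/OX/OX/X.]: (3,1)[XO/OX/OX/XO]+0*
p7 X@[XO/OX/OX/XO] terminal +0; root [.O/../../X.] d6

X winning at [.O/../../X.]: False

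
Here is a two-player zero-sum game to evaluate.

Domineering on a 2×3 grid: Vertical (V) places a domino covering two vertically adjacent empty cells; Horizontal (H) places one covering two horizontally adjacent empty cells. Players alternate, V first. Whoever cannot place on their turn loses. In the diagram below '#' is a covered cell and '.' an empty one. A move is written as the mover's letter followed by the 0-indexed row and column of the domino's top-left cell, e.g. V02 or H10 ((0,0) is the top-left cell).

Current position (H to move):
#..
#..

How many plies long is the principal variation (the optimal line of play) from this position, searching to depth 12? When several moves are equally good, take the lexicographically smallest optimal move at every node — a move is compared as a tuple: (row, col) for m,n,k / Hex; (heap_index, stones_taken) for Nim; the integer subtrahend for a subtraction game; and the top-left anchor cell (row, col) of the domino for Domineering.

PV length from [#../#..]: 1 ply

ply 1, H at #../#.. | H01=+1→###/#..*; H11=+1→#../###
ply 2: ###/#.. is terminal -1 (V); from #../#.. depth 12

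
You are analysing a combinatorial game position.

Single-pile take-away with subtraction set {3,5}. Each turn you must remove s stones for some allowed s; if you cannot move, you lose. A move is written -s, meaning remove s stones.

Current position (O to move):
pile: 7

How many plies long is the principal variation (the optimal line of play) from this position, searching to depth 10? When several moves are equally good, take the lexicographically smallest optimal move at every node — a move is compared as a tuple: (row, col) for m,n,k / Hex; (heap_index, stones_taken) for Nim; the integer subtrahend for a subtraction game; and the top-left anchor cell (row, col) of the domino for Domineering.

[7] O move#1: -3:-1/4, -5:+1/2*
[2] end (terminal -1, X#2); searched 7 to 10

PV length from [7]: 1 ply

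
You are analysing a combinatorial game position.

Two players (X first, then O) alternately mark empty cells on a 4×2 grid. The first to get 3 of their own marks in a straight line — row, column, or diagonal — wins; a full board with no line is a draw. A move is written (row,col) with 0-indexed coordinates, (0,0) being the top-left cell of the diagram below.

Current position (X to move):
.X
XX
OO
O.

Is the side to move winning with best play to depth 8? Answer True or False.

X winning at [.X/XX/OO/O.]: False

ply 1, X at .X/XX/OO/O. | (0,0)=+0→XX/XX/OO/O.*; (3,1)=+0→.X/XX/OO/OX
ply 2, O at XX/XX/OO/O. | (3,1)=+0→XX/XX/OO/OO*
ply 3: XX/XX/OO/OO is terminal +0 (X); from .X/XX/OO/O. depth 8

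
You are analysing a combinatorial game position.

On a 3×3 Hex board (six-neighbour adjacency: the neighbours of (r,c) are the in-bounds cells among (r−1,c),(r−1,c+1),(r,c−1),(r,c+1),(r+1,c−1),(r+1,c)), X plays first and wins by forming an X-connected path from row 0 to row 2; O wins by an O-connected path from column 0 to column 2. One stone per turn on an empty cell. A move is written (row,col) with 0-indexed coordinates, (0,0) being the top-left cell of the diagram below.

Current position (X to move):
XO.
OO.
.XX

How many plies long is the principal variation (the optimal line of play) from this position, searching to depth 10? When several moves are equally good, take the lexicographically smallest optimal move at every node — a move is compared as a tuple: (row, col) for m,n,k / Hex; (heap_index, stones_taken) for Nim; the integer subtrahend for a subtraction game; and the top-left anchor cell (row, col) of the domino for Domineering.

PV length from [XO./OO./.XX]: 2 plies

ply 1, X at XO./OO./.XX | (0,2)=-1→XOX/OO./.XX*; (1,2)=-1→XO./OOX/.XX; (2,0)=-1→XO./OO./XXX
ply 2, O at XOX/OO./.XX | (1,2)=+1→XOX/OOO/.XX*; (2,0)=-1→XOX/OO./OXX
ply 3: XOX/OOO/.XX is terminal -1 (X); from XO./OO./.XX depth 10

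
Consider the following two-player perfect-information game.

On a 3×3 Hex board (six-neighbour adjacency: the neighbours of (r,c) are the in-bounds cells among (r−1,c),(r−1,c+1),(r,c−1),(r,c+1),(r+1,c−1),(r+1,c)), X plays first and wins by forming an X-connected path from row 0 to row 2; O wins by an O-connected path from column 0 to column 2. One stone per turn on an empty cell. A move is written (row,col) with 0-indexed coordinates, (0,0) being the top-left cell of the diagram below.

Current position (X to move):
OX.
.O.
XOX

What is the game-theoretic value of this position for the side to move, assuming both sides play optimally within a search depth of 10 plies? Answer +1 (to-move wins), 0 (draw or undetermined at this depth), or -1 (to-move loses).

value(OX./.O./XOX, X) = +1

[OX./.O./XOX] X move#1: (0,2):+1/OXX/.O./XOX*, (1,0):+1/OX./XO./XOX, (1,2):+1/OX./.OX/XOX
[OXX/.O./XOX] O move#2: (1,0):-1/OXX/OO./XOX*, (1,2):-1/OXX/.OO/XOX
[OXX/OO./XOX] X move#3: (1,2):+1/OXX/OOX/XOX*
[OXX/OOX/XOX] end (terminal -1, O#4); searched OX./.O./XOX to 10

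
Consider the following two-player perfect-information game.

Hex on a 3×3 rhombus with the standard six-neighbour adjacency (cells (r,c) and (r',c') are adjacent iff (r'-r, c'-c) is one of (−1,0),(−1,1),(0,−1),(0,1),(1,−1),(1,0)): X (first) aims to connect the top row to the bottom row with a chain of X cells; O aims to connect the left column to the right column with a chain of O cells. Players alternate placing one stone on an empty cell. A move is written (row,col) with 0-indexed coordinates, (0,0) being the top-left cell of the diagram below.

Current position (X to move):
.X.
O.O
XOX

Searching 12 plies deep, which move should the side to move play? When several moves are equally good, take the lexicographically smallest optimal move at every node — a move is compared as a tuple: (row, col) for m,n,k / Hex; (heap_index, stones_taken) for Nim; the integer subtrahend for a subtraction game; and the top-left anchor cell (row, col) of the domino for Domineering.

X's best at [.X./O.O/XOX]: (1,1)

ply 1, X at .X./O.O/XOX | (0,0)=-1→XX./O.O/XOX; (0,2)=-1→.XX/O.O/XOX; (1,1)=+1→.X./OXO/XOX*
ply 2: .X./OXO/XOX is terminal -1 (O); from .X./O.O/XOX depth 12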